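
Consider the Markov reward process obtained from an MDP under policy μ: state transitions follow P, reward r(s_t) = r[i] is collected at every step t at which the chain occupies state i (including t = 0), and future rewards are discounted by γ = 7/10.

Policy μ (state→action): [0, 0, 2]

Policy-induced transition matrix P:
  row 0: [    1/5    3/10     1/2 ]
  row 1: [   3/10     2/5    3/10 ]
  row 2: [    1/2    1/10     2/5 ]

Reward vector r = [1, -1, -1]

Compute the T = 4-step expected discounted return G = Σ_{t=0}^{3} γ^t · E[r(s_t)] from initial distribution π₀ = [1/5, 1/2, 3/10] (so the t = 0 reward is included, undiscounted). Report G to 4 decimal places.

G = -1.0858

t=0: π = [0.2000, 0.5000, 0.3000], E[r] = -0.6000, γ^t·E[r] = -0.600000, running G = -0.600000
t=1: π = [0.3400, 0.2900, 0.3700], E[r] = -0.3200, γ^t·E[r] = -0.224000, running G = -0.824000
t=2: π = [0.3400, 0.2550, 0.4050], E[r] = -0.3200, γ^t·E[r] = -0.156800, running G = -0.980800
t=3: π = [0.3470, 0.2445, 0.4085], E[r] = -0.3060, γ^t·E[r] = -0.104958, running G = -1.085758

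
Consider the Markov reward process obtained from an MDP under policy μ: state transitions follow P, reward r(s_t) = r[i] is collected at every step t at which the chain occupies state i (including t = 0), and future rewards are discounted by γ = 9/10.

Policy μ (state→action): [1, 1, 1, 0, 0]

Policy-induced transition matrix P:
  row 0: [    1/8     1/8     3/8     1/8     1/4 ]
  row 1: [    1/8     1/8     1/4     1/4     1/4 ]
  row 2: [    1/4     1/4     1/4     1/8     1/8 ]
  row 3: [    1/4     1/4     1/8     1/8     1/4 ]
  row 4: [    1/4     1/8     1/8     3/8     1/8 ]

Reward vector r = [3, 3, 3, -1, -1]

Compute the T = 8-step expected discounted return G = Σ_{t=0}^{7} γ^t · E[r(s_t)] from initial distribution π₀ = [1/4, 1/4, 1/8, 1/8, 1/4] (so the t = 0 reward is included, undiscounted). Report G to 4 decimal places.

t=0: π = [0.2500, 0.2500, 0.1250, 0.1250, 0.2500], E[r] = 1.5000, γ^t·E[r] = 1.500000, running G = 1.500000
t=1: π = [0.1875, 0.1563, 0.2344, 0.2188, 0.2031], E[r] = 1.3125, γ^t·E[r] = 1.181250, running G = 2.681250
t=2: π = [0.2070, 0.1816, 0.2207, 0.1953, 0.1953], E[r] = 1.4375, γ^t·E[r] = 1.164375, running G = 3.845625
t=3: π = [0.2014, 0.1770, 0.2271, 0.1965, 0.1980], E[r] = 1.4219, γ^t·E[r] = 1.036547, running G = 4.882172
t=4: π = [0.2027, 0.1779, 0.2259, 0.1966, 0.1969], E[r] = 1.4260, γ^t·E[r] = 0.935615, running G = 5.817787
t=5: π = [0.2024, 0.1778, 0.2262, 0.1965, 0.1972], E[r] = 1.4255, γ^t·E[r] = 0.841756, running G = 6.659544
t=6: π = [0.2025, 0.1778, 0.2261, 0.1965, 0.1971], E[r] = 1.4256, γ^t·E[r] = 0.757617, running G = 7.417161
t=7: π = [0.2025, 0.1778, 0.2261, 0.1965, 0.1971], E[r] = 1.4256, γ^t·E[r] = 0.681857, running G = 8.099018

G = 8.0990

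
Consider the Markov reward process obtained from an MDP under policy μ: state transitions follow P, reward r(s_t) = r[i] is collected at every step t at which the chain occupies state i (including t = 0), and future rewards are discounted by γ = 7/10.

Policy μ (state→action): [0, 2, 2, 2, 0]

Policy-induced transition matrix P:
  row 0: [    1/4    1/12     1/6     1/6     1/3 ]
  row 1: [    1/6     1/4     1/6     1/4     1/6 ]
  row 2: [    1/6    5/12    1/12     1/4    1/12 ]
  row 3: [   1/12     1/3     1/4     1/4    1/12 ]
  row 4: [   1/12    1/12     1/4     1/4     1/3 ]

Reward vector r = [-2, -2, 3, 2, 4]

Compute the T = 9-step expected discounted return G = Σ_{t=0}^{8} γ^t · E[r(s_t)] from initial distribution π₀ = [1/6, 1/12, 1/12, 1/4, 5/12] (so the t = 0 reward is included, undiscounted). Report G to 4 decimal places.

G = 4.4395

t=0: π = [0.1667, 0.0833, 0.0833, 0.2500, 0.4167], E[r] = 1.9167, γ^t·E[r] = 1.916667, running G = 1.916667
t=1: π = [0.1250, 0.1875, 0.2153, 0.2361, 0.2361], E[r] = 1.4375, γ^t·E[r] = 1.006250, running G = 2.922917
t=2: π = [0.1377, 0.2454, 0.1881, 0.2396, 0.1892], E[r] = 1.0341, γ^t·E[r] = 0.506730, running G = 3.429647
t=3: π = [0.1424, 0.2468, 0.1867, 0.2385, 0.1855], E[r] = 1.0009, γ^t·E[r] = 0.343298, running G = 3.772945
t=4: π = [0.1432, 0.2463, 0.1864, 0.2381, 0.1859], E[r] = 1.0001, γ^t·E[r] = 0.240113, running G = 4.013057
t=5: π = [0.1433, 0.2461, 0.1865, 0.2381, 0.1861], E[r] = 1.0014, γ^t·E[r] = 0.168303, running G = 4.181360
t=6: π = [0.1433, 0.2460, 0.1865, 0.2381, 0.1862], E[r] = 1.0018, γ^t·E[r] = 0.117857, running G = 4.299217
t=7: π = [0.1433, 0.2460, 0.1865, 0.2381, 0.1862], E[r] = 1.0018, γ^t·E[r] = 0.082505, running G = 4.381721
t=8: π = [0.1432, 0.2460, 0.1865, 0.2381, 0.1862], E[r] = 1.0018, γ^t·E[r] = 0.057754, running G = 4.439475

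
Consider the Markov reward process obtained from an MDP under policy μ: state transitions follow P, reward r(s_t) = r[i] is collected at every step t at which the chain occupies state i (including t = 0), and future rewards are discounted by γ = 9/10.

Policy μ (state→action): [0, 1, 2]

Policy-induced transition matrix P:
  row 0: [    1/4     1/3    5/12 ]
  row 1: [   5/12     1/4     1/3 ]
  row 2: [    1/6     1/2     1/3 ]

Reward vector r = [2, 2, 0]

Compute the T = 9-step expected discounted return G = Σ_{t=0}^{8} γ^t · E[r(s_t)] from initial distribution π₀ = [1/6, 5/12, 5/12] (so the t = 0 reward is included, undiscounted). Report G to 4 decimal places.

t=0: π = [0.1667, 0.4167, 0.4167], E[r] = 1.1667, γ^t·E[r] = 1.166667, running G = 1.166667
t=1: π = [0.2847, 0.3681, 0.3472], E[r] = 1.3056, γ^t·E[r] = 1.175000, running G = 2.341667
t=2: π = [0.2824, 0.3605, 0.3571], E[r] = 1.2859, γ^t·E[r] = 1.041563, running G = 3.383229
t=3: π = [0.2803, 0.3628, 0.3569], E[r] = 1.2863, γ^t·E[r] = 0.937688, running G = 4.320917
t=4: π = [0.2807, 0.3626, 0.3567], E[r] = 1.2866, γ^t·E[r] = 0.844146, running G = 5.165062
t=5: π = [0.2807, 0.3626, 0.3567], E[r] = 1.2865, γ^t·E[r] = 0.759692, running G = 5.924754
t=6: π = [0.2807, 0.3626, 0.3567], E[r] = 1.2865, γ^t·E[r] = 0.683725, running G = 6.608479
t=7: π = [0.2807, 0.3626, 0.3567], E[r] = 1.2865, γ^t·E[r] = 0.615353, running G = 7.223832
t=8: π = [0.2807, 0.3626, 0.3567], E[r] = 1.2865, γ^t·E[r] = 0.553817, running G = 7.777650

G = 7.7776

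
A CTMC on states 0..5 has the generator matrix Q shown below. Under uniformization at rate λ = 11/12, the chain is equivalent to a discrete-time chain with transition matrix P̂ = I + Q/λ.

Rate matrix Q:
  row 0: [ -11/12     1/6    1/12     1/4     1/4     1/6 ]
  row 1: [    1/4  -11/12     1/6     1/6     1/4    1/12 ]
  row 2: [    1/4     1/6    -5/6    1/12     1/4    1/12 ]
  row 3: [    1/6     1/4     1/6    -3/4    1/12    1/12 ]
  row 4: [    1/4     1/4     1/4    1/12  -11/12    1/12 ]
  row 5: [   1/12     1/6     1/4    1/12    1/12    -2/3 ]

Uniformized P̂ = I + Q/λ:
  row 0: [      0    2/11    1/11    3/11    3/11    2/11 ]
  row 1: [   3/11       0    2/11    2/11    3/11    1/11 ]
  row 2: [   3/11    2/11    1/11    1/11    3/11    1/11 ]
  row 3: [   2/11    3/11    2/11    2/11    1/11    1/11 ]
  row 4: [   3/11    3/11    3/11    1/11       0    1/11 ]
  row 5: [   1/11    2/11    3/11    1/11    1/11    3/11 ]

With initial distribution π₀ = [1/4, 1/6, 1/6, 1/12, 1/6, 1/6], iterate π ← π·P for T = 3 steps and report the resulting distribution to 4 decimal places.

t=0: π = [0.2500, 0.1667, 0.1667, 0.0833, 0.1667, 0.1667]
t=1: π = [0.1667, 0.1742, 0.1742, 0.1591, 0.1818, 0.1439]
t=2: π = [0.1866, 0.1811, 0.1804, 0.1515, 0.1680, 0.1322]
t=3: π = [0.1840, 0.1779, 0.1757, 0.1551, 0.1753, 0.1319]

π = [0.1840, 0.1779, 0.1757, 0.1551, 0.1753, 0.1319]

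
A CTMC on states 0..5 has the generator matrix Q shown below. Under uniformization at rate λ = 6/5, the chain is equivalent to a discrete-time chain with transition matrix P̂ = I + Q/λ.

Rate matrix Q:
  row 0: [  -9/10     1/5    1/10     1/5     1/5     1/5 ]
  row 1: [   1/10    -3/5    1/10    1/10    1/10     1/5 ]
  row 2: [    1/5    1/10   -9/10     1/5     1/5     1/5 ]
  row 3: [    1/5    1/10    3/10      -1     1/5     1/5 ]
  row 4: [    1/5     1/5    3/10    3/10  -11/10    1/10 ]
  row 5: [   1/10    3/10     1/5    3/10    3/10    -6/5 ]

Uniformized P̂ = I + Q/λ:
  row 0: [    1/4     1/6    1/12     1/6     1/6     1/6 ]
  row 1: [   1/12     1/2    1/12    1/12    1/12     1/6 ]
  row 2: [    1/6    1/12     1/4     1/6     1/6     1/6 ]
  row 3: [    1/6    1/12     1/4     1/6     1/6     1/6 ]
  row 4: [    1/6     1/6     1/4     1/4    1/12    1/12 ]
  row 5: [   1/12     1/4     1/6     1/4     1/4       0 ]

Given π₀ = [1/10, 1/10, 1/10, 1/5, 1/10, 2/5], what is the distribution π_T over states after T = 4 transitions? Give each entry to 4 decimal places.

t=0: π = [0.1000, 0.1000, 0.1000, 0.2000, 0.1000, 0.4000]
t=1: π = [0.1333, 0.2083, 0.1833, 0.2000, 0.1833, 0.0917]
t=2: π = [0.1528, 0.2118, 0.1854, 0.1722, 0.1417, 0.1361]
t=3: π = [0.1504, 0.2188, 0.1779, 0.1722, 0.1486, 0.1322]
t=4: π = [0.1500, 0.2214, 0.1774, 0.1718, 0.1471, 0.1323]

π = [0.1500, 0.2214, 0.1774, 0.1718, 0.1471, 0.1323]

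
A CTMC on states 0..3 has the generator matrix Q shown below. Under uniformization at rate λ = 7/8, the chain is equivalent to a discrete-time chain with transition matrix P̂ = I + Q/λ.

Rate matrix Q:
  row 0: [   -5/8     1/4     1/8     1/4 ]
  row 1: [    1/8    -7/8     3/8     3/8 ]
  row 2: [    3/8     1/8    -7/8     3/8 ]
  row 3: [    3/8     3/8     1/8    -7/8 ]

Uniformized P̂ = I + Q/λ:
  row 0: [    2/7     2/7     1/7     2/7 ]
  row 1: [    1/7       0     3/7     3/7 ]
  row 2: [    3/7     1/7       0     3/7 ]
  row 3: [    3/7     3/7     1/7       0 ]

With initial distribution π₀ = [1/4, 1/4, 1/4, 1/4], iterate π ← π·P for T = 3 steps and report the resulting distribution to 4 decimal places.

t=0: π = [0.2500, 0.2500, 0.2500, 0.2500]
t=1: π = [0.3214, 0.2143, 0.1786, 0.2857]
t=2: π = [0.3214, 0.2398, 0.1786, 0.2602]
t=3: π = [0.3141, 0.2289, 0.1859, 0.2711]

π = [0.3141, 0.2289, 0.1859, 0.2711]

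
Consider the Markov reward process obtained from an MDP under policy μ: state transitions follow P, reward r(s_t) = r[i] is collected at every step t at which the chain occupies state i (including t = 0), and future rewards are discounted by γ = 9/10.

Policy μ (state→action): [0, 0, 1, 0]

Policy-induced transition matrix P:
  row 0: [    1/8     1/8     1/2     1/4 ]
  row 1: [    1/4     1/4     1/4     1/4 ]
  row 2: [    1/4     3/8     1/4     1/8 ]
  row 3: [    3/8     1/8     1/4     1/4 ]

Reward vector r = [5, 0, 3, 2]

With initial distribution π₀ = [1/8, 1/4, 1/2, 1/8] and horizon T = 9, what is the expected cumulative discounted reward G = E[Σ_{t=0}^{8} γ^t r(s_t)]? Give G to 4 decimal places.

G = 15.5156

t=0: π = [0.1250, 0.2500, 0.5000, 0.1250], E[r] = 2.3750, γ^t·E[r] = 2.375000, running G = 2.375000
t=1: π = [0.2500, 0.2813, 0.2813, 0.1875], E[r] = 2.4688, γ^t·E[r] = 2.221875, running G = 4.596875
t=2: π = [0.2422, 0.2305, 0.3125, 0.2148], E[r] = 2.5781, γ^t·E[r] = 2.088281, running G = 6.685156
t=3: π = [0.2466, 0.2319, 0.3105, 0.2109], E[r] = 2.5864, γ^t·E[r] = 1.885504, running G = 8.570661
t=4: π = [0.2455, 0.2316, 0.3116, 0.2112], E[r] = 2.5850, γ^t·E[r] = 1.696033, running G = 10.266694
t=5: π = [0.2457, 0.2319, 0.3114, 0.2110], E[r] = 2.5848, γ^t·E[r] = 1.526281, running G = 11.792975
t=6: π = [0.2457, 0.2318, 0.3114, 0.2111], E[r] = 2.5848, γ^t·E[r] = 1.373652, running G = 13.166627
t=7: π = [0.2457, 0.2318, 0.3114, 0.2111], E[r] = 2.5848, γ^t·E[r] = 1.236290, running G = 14.402917
t=8: π = [0.2457, 0.2318, 0.3114, 0.2111], E[r] = 2.5848, γ^t·E[r] = 1.112661, running G = 15.515578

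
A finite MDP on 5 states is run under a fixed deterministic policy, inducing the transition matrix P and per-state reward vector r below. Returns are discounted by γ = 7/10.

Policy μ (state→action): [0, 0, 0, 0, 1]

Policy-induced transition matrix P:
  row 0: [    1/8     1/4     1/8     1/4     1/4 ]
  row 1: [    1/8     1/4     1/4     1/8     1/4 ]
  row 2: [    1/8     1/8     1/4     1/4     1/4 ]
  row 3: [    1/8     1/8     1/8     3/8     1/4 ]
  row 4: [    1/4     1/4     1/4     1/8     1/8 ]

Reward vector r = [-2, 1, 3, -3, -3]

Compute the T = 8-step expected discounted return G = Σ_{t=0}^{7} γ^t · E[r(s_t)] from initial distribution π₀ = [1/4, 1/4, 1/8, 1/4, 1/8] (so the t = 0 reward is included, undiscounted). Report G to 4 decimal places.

t=0: π = [0.2500, 0.2500, 0.1250, 0.2500, 0.1250], E[r] = -1.0000, γ^t·E[r] = -1.000000, running G = -1.000000
t=1: π = [0.1406, 0.2031, 0.1875, 0.2344, 0.2344], E[r] = -0.9219, γ^t·E[r] = -0.645313, running G = -1.645313
t=2: π = [0.1543, 0.1973, 0.2031, 0.2246, 0.2207], E[r] = -0.8379, γ^t·E[r] = -0.410566, running G = -2.055879
t=3: π = [0.1526, 0.1965, 0.2026, 0.2258, 0.2224], E[r] = -0.8455, γ^t·E[r] = -0.289992, running G = -2.345871
t=4: π = [0.1528, 0.1964, 0.2027, 0.2259, 0.2222], E[r] = -0.8452, γ^t·E[r] = -0.202943, running G = -2.548815
t=5: π = [0.1528, 0.1964, 0.2027, 0.2259, 0.2222], E[r] = -0.8455, γ^t·E[r] = -0.142103, running G = -2.690918
t=6: π = [0.1528, 0.1964, 0.2027, 0.2259, 0.2222], E[r] = -0.8455, γ^t·E[r] = -0.099474, running G = -2.790392
t=7: π = [0.1528, 0.1964, 0.2027, 0.2259, 0.2222], E[r] = -0.8455, γ^t·E[r] = -0.069632, running G = -2.860024

G = -2.8600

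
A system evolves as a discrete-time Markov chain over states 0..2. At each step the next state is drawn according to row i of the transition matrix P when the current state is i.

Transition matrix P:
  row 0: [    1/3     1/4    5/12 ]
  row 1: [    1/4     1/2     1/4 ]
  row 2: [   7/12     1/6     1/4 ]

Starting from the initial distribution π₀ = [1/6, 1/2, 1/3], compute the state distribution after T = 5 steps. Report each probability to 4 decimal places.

t=0: π = [0.1667, 0.5000, 0.3333]
t=1: π = [0.3750, 0.3472, 0.2778]
t=2: π = [0.3738, 0.3137, 0.3125]
t=3: π = [0.3853, 0.3024, 0.3123]
t=4: π = [0.3862, 0.2996, 0.3142]
t=5: π = [0.3869, 0.2987, 0.3144]

π = [0.3869, 0.2987, 0.3144]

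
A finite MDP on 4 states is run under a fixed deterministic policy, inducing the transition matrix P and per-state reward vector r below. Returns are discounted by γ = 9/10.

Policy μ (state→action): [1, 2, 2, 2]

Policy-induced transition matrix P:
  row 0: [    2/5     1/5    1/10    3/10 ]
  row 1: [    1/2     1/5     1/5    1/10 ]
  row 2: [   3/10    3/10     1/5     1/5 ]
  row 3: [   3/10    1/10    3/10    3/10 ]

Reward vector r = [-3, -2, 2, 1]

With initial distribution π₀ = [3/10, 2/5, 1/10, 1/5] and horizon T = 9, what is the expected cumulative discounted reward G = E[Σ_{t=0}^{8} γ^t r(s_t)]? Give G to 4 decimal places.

G = -6.0563

t=0: π = [0.3000, 0.4000, 0.1000, 0.2000], E[r] = -1.3000, γ^t·E[r] = -1.300000, running G = -1.300000
t=1: π = [0.4100, 0.1900, 0.1900, 0.2100], E[r] = -1.0200, γ^t·E[r] = -0.918000, running G = -2.218000
t=2: π = [0.3790, 0.1980, 0.1800, 0.2430], E[r] = -0.9300, γ^t·E[r] = -0.753300, running G = -2.971300
t=3: π = [0.3775, 0.1937, 0.1864, 0.2424], E[r] = -0.9047, γ^t·E[r] = -0.659526, running G = -3.630826
t=4: π = [0.3765, 0.1944, 0.1865, 0.2426], E[r] = -0.9027, γ^t·E[r] = -0.592242, running G = -4.223068
t=5: π = [0.3765, 0.1944, 0.1866, 0.2425], E[r] = -0.9027, γ^t·E[r] = -0.533014, running G = -4.756082
t=6: π = [0.3765, 0.1944, 0.1866, 0.2425], E[r] = -0.9028, γ^t·E[r] = -0.479769, running G = -5.235851
t=7: π = [0.3765, 0.1944, 0.1866, 0.2425], E[r] = -0.9028, γ^t·E[r] = -0.431802, running G = -5.667653
t=8: π = [0.3765, 0.1944, 0.1866, 0.2425], E[r] = -0.9028, γ^t·E[r] = -0.388623, running G = -6.056276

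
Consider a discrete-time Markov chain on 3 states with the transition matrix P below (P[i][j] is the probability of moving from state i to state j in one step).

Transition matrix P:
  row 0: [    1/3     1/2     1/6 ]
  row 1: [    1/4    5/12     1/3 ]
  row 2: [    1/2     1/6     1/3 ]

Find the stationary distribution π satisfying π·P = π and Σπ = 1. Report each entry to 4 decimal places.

Balance equations π_j = Σ_i π_i·P[i][j]:
  π_0 = 1/3·π_0 + 1/4·π_1 + 1/2·π_2
  π_1 = 1/2·π_0 + 5/12·π_1 + 1/6·π_2
  normalize: π_0 + π_1 + π_2 = 1
Solving the linear system gives exactly π = [8/23, 26/69, 19/69].

π = [0.3478, 0.3768, 0.2754]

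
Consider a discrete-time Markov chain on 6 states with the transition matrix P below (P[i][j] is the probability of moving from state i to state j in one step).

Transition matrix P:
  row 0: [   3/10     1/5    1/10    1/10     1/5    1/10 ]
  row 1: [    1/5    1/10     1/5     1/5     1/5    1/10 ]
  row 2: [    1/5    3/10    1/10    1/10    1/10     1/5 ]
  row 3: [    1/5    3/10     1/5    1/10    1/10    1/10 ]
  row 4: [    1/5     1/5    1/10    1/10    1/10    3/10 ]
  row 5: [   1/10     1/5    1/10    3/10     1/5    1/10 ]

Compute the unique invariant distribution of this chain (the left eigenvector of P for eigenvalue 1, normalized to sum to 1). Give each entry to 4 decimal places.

Balance equations π_j = Σ_i π_i·P[i][j]:
  π_0 = 3/10·π_0 + 1/5·π_1 + 1/5·π_2 + 1/5·π_3 + 1/5·π_4 + 1/10·π_5
  π_1 = 1/5·π_0 + 1/10·π_1 + 3/10·π_2 + 3/10·π_3 + 1/5·π_4 + 1/5·π_5
  π_2 = 1/10·π_0 + 1/5·π_1 + 1/10·π_2 + 1/5·π_3 + 1/10·π_4 + 1/10·π_5
  π_3 = 1/10·π_0 + 1/5·π_1 + 1/10·π_2 + 1/10·π_3 + 1/10·π_4 + 3/10·π_5
  π_4 = 1/5·π_0 + 1/5·π_1 + 1/10·π_2 + 1/10·π_3 + 1/10·π_4 + 1/5·π_5
  normalize: π_0 + π_1 + π_2 + π_3 + π_4 + π_5 = 1
Solving the linear system gives exactly π = [12256/59455, 1123/5405, 8071/59455, 8902/59455, 9267/59455, 8606/59455].

π = [0.2061, 0.2078, 0.1357, 0.1497, 0.1559, 0.1447]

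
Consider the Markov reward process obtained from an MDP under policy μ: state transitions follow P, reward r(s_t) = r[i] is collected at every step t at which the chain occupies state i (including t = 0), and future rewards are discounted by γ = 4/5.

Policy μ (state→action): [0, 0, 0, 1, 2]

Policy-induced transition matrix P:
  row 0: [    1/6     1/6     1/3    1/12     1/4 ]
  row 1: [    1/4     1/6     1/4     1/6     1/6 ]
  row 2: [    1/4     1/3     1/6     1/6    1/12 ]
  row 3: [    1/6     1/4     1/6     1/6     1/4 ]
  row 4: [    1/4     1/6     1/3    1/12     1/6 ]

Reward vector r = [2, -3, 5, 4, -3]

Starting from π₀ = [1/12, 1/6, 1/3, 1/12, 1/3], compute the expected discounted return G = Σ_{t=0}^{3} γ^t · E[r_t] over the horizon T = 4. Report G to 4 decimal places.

G = 2.7517

t=0: π = [0.0833, 0.1667, 0.3333, 0.0833, 0.3333], E[r] = 0.6667, γ^t·E[r] = 0.666667, running G = 0.666667
t=1: π = [0.2361, 0.2292, 0.2500, 0.1319, 0.1528], E[r] = 1.1042, γ^t·E[r] = 0.883333, running G = 1.550000
t=2: π = [0.2193, 0.2193, 0.2506, 0.1343, 0.1765], E[r] = 1.0411, γ^t·E[r] = 0.666296, running G = 2.216296
t=3: π = [0.2205, 0.2196, 0.2509, 0.1337, 0.1753], E[r] = 1.0458, γ^t·E[r] = 0.535432, running G = 2.751728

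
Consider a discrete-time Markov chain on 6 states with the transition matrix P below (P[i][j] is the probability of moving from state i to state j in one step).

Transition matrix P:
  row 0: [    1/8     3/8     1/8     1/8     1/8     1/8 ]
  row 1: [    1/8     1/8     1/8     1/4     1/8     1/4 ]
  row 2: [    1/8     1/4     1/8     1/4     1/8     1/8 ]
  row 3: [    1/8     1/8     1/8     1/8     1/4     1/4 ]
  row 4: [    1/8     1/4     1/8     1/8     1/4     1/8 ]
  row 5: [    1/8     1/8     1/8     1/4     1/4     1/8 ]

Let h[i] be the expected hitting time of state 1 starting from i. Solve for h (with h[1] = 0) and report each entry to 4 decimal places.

First-step conditioning: h[1] = 0; for i ≠ 1, h[i] = 1 + Σ_k P[i][k]·h[k].
  h[0] = 1 + 1/8·h[0] + 1/8·h[2] + 1/8·h[3] + 1/8·h[4] + 1/8·h[5]
  h[2] = 1 + 1/8·h[0] + 1/8·h[2] + 1/4·h[3] + 1/8·h[4] + 1/8·h[5]
  h[3] = 1 + 1/8·h[0] + 1/8·h[2] + 1/8·h[3] + 1/4·h[4] + 1/4·h[5]
  h[4] = 1 + 1/8·h[0] + 1/8·h[2] + 1/8·h[3] + 1/4·h[4] + 1/8·h[5]
  h[5] = 1 + 1/8·h[0] + 1/8·h[2] + 1/4·h[3] + 1/4·h[4] + 1/8·h[5]
Solving the 5×5 linear system over states ≠ 1 gives exactly h = [196/51, 0, 76/17, 256/51, 224/51, 256/51] (h[1] = 0 is the target).

h = [3.8431, 0.0000, 4.4706, 5.0196, 4.3922, 5.0196]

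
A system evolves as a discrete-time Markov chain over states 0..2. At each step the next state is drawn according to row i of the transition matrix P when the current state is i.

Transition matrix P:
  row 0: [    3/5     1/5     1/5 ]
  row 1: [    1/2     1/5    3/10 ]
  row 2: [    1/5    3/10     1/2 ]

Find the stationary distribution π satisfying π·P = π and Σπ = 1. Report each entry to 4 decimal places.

Balance equations π_j = Σ_i π_i·P[i][j]:
  π_0 = 3/5·π_0 + 1/2·π_1 + 1/5·π_2
  π_1 = 1/5·π_0 + 1/5·π_1 + 3/10·π_2
  normalize: π_0 + π_1 + π_2 = 1
Solving the linear system gives exactly π = [31/69, 16/69, 22/69].

π = [0.4493, 0.2319, 0.3188]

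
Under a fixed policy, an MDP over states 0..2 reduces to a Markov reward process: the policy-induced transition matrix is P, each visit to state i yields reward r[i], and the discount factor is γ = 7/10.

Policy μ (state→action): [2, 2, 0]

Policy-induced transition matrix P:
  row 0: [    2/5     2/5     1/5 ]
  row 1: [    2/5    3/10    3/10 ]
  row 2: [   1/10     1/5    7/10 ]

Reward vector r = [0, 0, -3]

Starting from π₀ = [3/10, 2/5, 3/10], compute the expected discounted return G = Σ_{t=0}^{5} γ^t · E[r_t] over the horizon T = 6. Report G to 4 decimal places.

G = -3.3504

t=0: π = [0.3000, 0.4000, 0.3000], E[r] = -0.9000, γ^t·E[r] = -0.900000, running G = -0.900000
t=1: π = [0.3100, 0.3000, 0.3900], E[r] = -1.1700, γ^t·E[r] = -0.819000, running G = -1.719000
t=2: π = [0.2830, 0.2920, 0.4250], E[r] = -1.2750, γ^t·E[r] = -0.624750, running G = -2.343750
t=3: π = [0.2725, 0.2858, 0.4417], E[r] = -1.3251, γ^t·E[r] = -0.454509, running G = -2.798259
t=4: π = [0.2675, 0.2831, 0.4494], E[r] = -1.3483, γ^t·E[r] = -0.323724, running G = -3.121984
t=5: π = [0.2652, 0.2818, 0.4530], E[r] = -1.3591, γ^t·E[r] = -0.228419, running G = -3.350402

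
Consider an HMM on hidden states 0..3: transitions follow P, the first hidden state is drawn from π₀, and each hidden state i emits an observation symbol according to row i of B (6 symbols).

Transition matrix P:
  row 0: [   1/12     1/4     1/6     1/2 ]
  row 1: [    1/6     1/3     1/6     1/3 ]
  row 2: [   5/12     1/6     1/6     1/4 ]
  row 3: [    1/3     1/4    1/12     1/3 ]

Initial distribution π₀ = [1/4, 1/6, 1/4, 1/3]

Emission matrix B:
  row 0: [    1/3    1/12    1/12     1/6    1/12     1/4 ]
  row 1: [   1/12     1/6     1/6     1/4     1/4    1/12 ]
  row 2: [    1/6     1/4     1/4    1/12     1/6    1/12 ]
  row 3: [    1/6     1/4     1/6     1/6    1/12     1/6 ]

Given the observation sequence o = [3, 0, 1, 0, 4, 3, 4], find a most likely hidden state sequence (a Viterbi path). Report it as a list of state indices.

t=0: δ = [4.167e-02, 4.167e-02, 2.083e-02, 5.556e-02]  (obs o_0=3)
t=1: δ = [6.173e-03, 1.157e-03, 1.157e-03, 3.472e-03]  ψ = [3, 1, 0, 0]  (obs o_1=0)
t=2: δ = [9.645e-05, 2.572e-04, 2.572e-04, 7.716e-04]  ψ = [3, 0, 0, 0]  (obs o_2=1)
t=3: δ = [8.573e-05, 1.608e-05, 1.072e-05, 4.287e-05]  ψ = [3, 3, 3, 3]  (obs o_3=0)
t=4: δ = [1.191e-06, 5.358e-06, 2.381e-06, 3.572e-06]  ψ = [3, 0, 0, 0]  (obs o_4=4)
t=5: δ = [1.985e-07, 4.465e-07, 7.442e-08, 2.977e-07]  ψ = [3, 1, 1, 1]  (obs o_5=3)
t=6: δ = [8.269e-09, 3.721e-08, 1.240e-08, 1.240e-08]  ψ = [3, 1, 1, 1]  (obs o_6=4)
backtrack: best end state = 1; path = [3, 0, 3, 0, 1, 1, 1]

path = [3, 0, 3, 0, 1, 1, 1]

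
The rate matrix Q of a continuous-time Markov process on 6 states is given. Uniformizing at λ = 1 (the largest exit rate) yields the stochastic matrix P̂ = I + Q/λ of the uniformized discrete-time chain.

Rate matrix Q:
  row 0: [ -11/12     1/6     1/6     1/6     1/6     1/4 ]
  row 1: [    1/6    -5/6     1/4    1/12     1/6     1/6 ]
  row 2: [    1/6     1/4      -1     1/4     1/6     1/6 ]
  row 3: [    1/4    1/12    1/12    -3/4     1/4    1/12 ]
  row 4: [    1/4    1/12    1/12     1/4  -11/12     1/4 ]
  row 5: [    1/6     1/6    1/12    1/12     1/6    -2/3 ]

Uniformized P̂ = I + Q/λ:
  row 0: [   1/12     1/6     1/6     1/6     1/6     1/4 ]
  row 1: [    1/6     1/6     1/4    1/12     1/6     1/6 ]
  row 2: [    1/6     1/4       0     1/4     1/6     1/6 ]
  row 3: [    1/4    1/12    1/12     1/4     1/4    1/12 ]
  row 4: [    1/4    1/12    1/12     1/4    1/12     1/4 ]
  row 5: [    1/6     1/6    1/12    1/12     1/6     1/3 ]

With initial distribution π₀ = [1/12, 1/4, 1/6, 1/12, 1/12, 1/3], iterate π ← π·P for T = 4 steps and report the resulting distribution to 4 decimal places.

t=0: π = [0.0833, 0.2500, 0.1667, 0.0833, 0.0833, 0.3333]
t=1: π = [0.1736, 0.1667, 0.1181, 0.1458, 0.1667, 0.2292]
t=2: π = [0.1782, 0.1505, 0.1157, 0.1696, 0.1649, 0.2211]
t=3: π = [0.1797, 0.1484, 0.1136, 0.1732, 0.1671, 0.2180]
t=4: π = [0.1800, 0.1478, 0.1136, 0.1740, 0.1672, 0.2175]

π = [0.1800, 0.1478, 0.1136, 0.1740, 0.1672, 0.2175]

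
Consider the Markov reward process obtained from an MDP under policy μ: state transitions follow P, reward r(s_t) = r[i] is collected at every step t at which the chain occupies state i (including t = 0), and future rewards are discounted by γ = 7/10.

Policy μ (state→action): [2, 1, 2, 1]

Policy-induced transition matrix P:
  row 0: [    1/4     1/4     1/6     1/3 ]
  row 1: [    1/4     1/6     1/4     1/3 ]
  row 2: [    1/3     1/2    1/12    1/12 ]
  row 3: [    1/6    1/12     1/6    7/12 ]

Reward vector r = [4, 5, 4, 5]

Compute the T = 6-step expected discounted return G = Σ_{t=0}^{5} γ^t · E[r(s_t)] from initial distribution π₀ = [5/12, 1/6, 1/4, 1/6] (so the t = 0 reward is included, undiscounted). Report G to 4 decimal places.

t=0: π = [0.4167, 0.1667, 0.2500, 0.1667], E[r] = 4.3333, γ^t·E[r] = 4.333333, running G = 4.333333
t=1: π = [0.2569, 0.2708, 0.1597, 0.3125], E[r] = 4.5833, γ^t·E[r] = 3.208333, running G = 7.541667
t=2: π = [0.2373, 0.2153, 0.1759, 0.3715], E[r] = 4.5868, γ^t·E[r] = 2.247535, running G = 9.789201
t=3: π = [0.2337, 0.2141, 0.1699, 0.3822], E[r] = 4.5964, γ^t·E[r] = 1.576549, running G = 11.365751
t=4: π = [0.2323, 0.2109, 0.1703, 0.3864], E[r] = 4.5973, γ^t·E[r] = 1.103822, running G = 12.469573
t=5: π = [0.2320, 0.2106, 0.1700, 0.3873], E[r] = 4.5980, γ^t·E[r] = 0.772778, running G = 13.242351

G = 13.2424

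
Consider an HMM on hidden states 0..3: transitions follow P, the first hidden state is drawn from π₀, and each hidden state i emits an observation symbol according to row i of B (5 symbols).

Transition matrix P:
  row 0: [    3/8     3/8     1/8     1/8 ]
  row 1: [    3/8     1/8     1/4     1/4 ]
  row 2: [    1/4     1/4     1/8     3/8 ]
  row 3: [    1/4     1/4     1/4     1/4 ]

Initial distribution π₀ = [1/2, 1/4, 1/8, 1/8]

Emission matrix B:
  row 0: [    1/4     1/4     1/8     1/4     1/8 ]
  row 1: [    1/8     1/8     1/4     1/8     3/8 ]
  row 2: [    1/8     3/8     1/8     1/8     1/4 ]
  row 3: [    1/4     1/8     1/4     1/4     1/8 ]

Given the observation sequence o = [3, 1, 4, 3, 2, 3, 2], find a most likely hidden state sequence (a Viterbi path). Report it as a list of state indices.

t=0: δ = [1.250e-01, 3.125e-02, 1.562e-02, 3.125e-02]  (obs o_0=3)
t=1: δ = [1.172e-02, 5.859e-03, 5.859e-03, 1.953e-03]  ψ = [0, 0, 0, 0]  (obs o_1=1)
t=2: δ = [5.493e-04, 1.648e-03, 3.662e-04, 2.747e-04]  ψ = [0, 0, 0, 2]  (obs o_2=4)
t=3: δ = [1.545e-04, 2.575e-05, 5.150e-05, 1.030e-04]  ψ = [1, 0, 1, 1]  (obs o_3=3)
t=4: δ = [7.242e-06, 1.448e-05, 3.219e-06, 6.437e-06]  ψ = [0, 0, 3, 3]  (obs o_4=2)
t=5: δ = [1.358e-06, 3.395e-07, 4.526e-07, 9.052e-07]  ψ = [1, 0, 1, 1]  (obs o_5=3)
t=6: δ = [6.365e-08, 1.273e-07, 2.829e-08, 5.658e-08]  ψ = [0, 0, 3, 3]  (obs o_6=2)
backtrack: best end state = 1; path = [0, 0, 1, 0, 1, 0, 1]

path = [0, 0, 1, 0, 1, 0, 1]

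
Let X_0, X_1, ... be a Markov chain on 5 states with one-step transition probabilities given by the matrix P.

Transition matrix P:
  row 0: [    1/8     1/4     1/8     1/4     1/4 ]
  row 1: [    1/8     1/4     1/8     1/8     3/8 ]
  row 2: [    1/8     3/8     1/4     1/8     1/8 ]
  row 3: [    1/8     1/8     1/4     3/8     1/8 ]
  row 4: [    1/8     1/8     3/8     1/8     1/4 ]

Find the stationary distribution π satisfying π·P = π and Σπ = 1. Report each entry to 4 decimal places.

Balance equations π_j = Σ_i π_i·P[i][j]:
  π_0 = 1/8·π_0 + 1/8·π_1 + 1/8·π_2 + 1/8·π_3 + 1/8·π_4
  π_1 = 1/4·π_0 + 1/4·π_1 + 3/8·π_2 + 1/8·π_3 + 1/8·π_4
  π_2 = 1/8·π_0 + 1/8·π_1 + 1/4·π_2 + 1/4·π_3 + 3/8·π_4
  π_3 = 1/4·π_0 + 1/8·π_1 + 1/8·π_2 + 3/8·π_3 + 1/8·π_4
  normalize: π_0 + π_1 + π_2 + π_3 + π_4 = 1
Solving the linear system gives exactly π = [1/8, 61/268, 251/1072, 3/16, 121/536].

π = [0.1250, 0.2276, 0.2341, 0.1875, 0.2257]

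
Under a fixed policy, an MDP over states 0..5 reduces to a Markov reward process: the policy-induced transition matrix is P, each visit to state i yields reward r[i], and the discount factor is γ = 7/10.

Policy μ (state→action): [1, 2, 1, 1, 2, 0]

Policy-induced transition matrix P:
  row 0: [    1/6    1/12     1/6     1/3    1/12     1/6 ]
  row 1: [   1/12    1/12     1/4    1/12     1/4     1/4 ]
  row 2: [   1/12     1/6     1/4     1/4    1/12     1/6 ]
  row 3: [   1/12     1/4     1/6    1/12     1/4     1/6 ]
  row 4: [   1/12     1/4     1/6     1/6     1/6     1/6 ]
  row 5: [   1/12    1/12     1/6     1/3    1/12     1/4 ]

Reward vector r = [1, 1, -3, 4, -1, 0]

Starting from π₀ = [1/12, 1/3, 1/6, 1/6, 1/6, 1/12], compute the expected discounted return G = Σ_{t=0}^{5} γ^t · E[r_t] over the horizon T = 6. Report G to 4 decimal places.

G = 0.8832

t=0: π = [0.0833, 0.3333, 0.1667, 0.1667, 0.1667, 0.0833], E[r] = 0.4167, γ^t·E[r] = 0.416667, running G = 0.416667
t=1: π = [0.0903, 0.1528, 0.2083, 0.1667, 0.1806, 0.2014], E[r] = 0.1042, γ^t·E[r] = 0.072917, running G = 0.489583
t=2: π = [0.0909, 0.1586, 0.1968, 0.2060, 0.1516, 0.1962], E[r] = 0.3316, γ^t·E[r] = 0.162483, running G = 0.652066
t=3: π = [0.0909, 0.1593, 0.1963, 0.2005, 0.1567, 0.1962], E[r] = 0.3068, γ^t·E[r] = 0.105219, running G = 0.757285
t=4: π = [0.0909, 0.1592, 0.1963, 0.2009, 0.1564, 0.1963], E[r] = 0.3084, γ^t·E[r] = 0.074054, running G = 0.831339
t=5: π = [0.0909, 0.1592, 0.1963, 0.2009, 0.1564, 0.1963], E[r] = 0.3084, γ^t·E[r] = 0.051834, running G = 0.883173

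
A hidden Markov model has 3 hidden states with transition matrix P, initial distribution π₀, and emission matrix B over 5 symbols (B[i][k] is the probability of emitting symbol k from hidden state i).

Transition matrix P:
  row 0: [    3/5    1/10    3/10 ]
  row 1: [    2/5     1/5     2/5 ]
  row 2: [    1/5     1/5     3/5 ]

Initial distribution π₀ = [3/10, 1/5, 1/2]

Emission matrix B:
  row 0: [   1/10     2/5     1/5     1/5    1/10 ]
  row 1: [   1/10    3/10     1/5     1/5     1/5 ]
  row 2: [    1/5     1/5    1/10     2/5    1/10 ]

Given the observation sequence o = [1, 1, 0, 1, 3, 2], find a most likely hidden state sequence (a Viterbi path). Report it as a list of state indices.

path = [0, 0, 0, 0, 0, 0]

t=0: δ = [1.200e-01, 6.000e-02, 1.000e-01]  (obs o_0=1)
t=1: δ = [2.880e-02, 6.000e-03, 1.200e-02]  ψ = [0, 2, 2]  (obs o_1=1)
t=2: δ = [1.728e-03, 2.880e-04, 1.728e-03]  ψ = [0, 0, 0]  (obs o_2=0)
t=3: δ = [4.147e-04, 1.037e-04, 2.074e-04]  ψ = [0, 2, 2]  (obs o_3=1)
t=4: δ = [4.977e-05, 8.294e-06, 4.977e-05]  ψ = [0, 0, 0]  (obs o_4=3)
t=5: δ = [5.972e-06, 1.991e-06, 2.986e-06]  ψ = [0, 2, 2]  (obs o_5=2)
backtrack: best end state = 0; path = [0, 0, 0, 0, 0, 0]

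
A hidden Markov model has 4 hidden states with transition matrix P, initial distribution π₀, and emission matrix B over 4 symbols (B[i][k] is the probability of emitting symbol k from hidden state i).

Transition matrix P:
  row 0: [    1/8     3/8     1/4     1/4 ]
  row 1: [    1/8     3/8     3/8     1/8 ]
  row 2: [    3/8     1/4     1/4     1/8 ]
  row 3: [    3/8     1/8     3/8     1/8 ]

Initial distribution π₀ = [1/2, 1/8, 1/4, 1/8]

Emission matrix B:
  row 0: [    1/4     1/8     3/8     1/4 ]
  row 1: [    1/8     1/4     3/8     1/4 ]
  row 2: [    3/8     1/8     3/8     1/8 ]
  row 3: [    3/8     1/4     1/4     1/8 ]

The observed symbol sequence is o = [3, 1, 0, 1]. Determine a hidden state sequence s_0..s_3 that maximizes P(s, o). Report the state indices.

t=0: δ = [1.250e-01, 3.125e-02, 3.125e-02, 1.562e-02]  (obs o_0=3)
t=1: δ = [1.953e-03, 1.172e-02, 3.906e-03, 7.812e-03]  ψ = [0, 0, 0, 0]  (obs o_1=1)
t=2: δ = [7.324e-04, 5.493e-04, 1.648e-03, 5.493e-04]  ψ = [3, 1, 1, 1]  (obs o_2=0)
t=3: δ = [7.725e-05, 1.030e-04, 5.150e-05, 5.150e-05]  ψ = [2, 2, 2, 2]  (obs o_3=1)
backtrack: best end state = 1; path = [0, 1, 2, 1]

path = [0, 1, 2, 1]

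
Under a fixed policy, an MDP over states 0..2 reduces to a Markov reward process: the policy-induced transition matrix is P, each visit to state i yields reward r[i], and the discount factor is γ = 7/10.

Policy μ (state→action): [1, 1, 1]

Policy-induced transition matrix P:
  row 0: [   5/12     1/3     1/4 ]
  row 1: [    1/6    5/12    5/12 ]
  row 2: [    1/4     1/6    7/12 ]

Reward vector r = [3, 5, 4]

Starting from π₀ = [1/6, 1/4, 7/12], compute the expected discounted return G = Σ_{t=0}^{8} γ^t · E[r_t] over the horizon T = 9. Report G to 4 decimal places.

t=0: π = [0.1667, 0.2500, 0.5833], E[r] = 4.0833, γ^t·E[r] = 4.083333, running G = 4.083333
t=1: π = [0.2569, 0.2569, 0.4861], E[r] = 4.0000, γ^t·E[r] = 2.800000, running G = 6.883333
t=2: π = [0.2714, 0.2737, 0.4549], E[r] = 4.0023, γ^t·E[r] = 1.961134, running G = 8.844468
t=3: π = [0.2724, 0.2803, 0.4472], E[r] = 4.0079, γ^t·E[r] = 1.374713, running G = 10.219180
t=4: π = [0.2720, 0.2822, 0.4458], E[r] = 4.0101, γ^t·E[r] = 0.962828, running G = 11.182008
t=5: π = [0.2718, 0.2825, 0.4456], E[r] = 4.0107, γ^t·E[r] = 0.674081, running G = 11.856089
t=6: π = [0.2718, 0.2826, 0.4456], E[r] = 4.0108, γ^t·E[r] = 0.471872, running G = 12.327962
t=7: π = [0.2717, 0.2826, 0.4456], E[r] = 4.0109, γ^t·E[r] = 0.330312, running G = 12.658274
t=8: π = [0.2717, 0.2826, 0.4457], E[r] = 4.0109, γ^t·E[r] = 0.231219, running G = 12.889493

G = 12.8895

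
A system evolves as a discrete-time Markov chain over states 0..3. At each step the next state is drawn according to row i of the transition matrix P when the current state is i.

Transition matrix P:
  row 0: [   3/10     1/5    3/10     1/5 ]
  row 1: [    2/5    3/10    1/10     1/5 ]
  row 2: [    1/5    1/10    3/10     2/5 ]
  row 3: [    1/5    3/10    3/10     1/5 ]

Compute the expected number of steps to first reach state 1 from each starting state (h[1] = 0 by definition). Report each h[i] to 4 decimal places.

First-step conditioning: h[1] = 0; for i ≠ 1, h[i] = 1 + Σ_k P[i][k]·h[k].
  h[0] = 1 + 3/10·h[0] + 3/10·h[2] + 1/5·h[3]
  h[2] = 1 + 1/5·h[0] + 3/10·h[2] + 2/5·h[3]
  h[3] = 1 + 1/5·h[0] + 3/10·h[2] + 1/5·h[3]
Solving the 3×3 linear system over states ≠ 1 gives exactly h = [250/49, 0, 270/49, 225/49] (h[1] = 0 is the target).

h = [5.1020, 0.0000, 5.5102, 4.5918]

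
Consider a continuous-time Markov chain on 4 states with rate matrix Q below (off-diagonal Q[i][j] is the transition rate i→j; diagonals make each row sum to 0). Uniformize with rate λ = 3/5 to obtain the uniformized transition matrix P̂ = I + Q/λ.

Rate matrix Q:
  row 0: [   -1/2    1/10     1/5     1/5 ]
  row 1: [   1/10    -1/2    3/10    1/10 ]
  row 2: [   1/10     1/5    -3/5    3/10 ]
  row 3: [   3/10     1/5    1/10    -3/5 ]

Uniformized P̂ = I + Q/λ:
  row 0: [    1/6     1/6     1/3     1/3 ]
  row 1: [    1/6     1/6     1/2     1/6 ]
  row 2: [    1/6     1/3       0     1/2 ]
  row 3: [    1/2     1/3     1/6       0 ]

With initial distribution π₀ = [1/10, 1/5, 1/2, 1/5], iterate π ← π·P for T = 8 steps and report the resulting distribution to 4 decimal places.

t=0: π = [0.1000, 0.2000, 0.5000, 0.2000]
t=1: π = [0.2333, 0.2833, 0.1667, 0.3167]
t=2: π = [0.2722, 0.2472, 0.2722, 0.2083]
t=3: π = [0.2361, 0.2468, 0.2491, 0.2681]
t=4: π = [0.2560, 0.2529, 0.2468, 0.2444]
t=5: π = [0.2481, 0.2485, 0.2525, 0.2509]
t=6: π = [0.2503, 0.2506, 0.2488, 0.2504]
t=7: π = [0.2501, 0.2499, 0.2504, 0.2496]
t=8: π = [0.2499, 0.2500, 0.2499, 0.2502]

π = [0.2499, 0.2500, 0.2499, 0.2502]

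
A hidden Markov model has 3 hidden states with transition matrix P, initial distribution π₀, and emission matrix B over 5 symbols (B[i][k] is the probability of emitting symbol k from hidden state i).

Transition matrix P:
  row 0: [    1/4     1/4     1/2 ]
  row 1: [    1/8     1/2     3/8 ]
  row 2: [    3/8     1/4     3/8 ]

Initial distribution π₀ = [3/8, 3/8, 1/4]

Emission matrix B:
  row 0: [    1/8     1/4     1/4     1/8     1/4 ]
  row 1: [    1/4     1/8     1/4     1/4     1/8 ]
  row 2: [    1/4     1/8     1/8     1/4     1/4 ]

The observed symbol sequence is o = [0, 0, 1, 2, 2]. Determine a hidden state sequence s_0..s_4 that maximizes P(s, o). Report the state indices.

t=0: δ = [4.688e-02, 9.375e-02, 6.250e-02]  (obs o_0=0)
t=1: δ = [2.930e-03, 1.172e-02, 8.789e-03]  ψ = [2, 1, 1]  (obs o_1=0)
t=2: δ = [8.240e-04, 7.324e-04, 5.493e-04]  ψ = [2, 1, 1]  (obs o_2=1)
t=3: δ = [5.150e-05, 9.155e-05, 5.150e-05]  ψ = [0, 1, 0]  (obs o_3=2)
t=4: δ = [4.828e-06, 1.144e-05, 4.292e-06]  ψ = [2, 1, 1]  (obs o_4=2)
backtrack: best end state = 1; path = [1, 1, 1, 1, 1]

path = [1, 1, 1, 1, 1]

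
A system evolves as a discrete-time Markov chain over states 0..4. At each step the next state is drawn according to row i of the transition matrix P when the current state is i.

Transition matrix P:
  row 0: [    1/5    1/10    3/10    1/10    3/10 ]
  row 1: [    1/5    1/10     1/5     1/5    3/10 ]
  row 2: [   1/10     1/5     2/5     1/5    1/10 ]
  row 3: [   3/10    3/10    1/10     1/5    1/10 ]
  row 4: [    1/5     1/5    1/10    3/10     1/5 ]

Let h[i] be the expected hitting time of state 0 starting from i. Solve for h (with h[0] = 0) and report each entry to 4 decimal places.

h = [0.0000, 4.9462, 5.5914, 4.4086, 4.8387]

First-step conditioning: h[0] = 0; for i ≠ 0, h[i] = 1 + Σ_k P[i][k]·h[k].
  h[1] = 1 + 1/10·h[1] + 1/5·h[2] + 1/5·h[3] + 3/10·h[4]
  h[2] = 1 + 1/5·h[1] + 2/5·h[2] + 1/5·h[3] + 1/10·h[4]
  h[3] = 1 + 3/10·h[1] + 1/10·h[2] + 1/5·h[3] + 1/10·h[4]
  h[4] = 1 + 1/5·h[1] + 1/10·h[2] + 3/10·h[3] + 1/5·h[4]
Solving the 4×4 linear system over states ≠ 0 gives exactly h = [0, 460/93, 520/93, 410/93, 150/31] (h[0] = 0 is the target).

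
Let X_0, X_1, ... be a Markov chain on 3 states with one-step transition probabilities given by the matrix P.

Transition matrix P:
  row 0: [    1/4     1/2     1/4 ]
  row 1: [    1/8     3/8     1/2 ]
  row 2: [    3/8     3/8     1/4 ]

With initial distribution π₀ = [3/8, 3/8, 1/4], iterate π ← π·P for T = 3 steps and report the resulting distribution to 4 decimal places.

t=0: π = [0.3750, 0.3750, 0.2500]
t=1: π = [0.2344, 0.4219, 0.3438]
t=2: π = [0.2402, 0.4043, 0.3555]
t=3: π = [0.2439, 0.4050, 0.3511]

π = [0.2439, 0.4050, 0.3511]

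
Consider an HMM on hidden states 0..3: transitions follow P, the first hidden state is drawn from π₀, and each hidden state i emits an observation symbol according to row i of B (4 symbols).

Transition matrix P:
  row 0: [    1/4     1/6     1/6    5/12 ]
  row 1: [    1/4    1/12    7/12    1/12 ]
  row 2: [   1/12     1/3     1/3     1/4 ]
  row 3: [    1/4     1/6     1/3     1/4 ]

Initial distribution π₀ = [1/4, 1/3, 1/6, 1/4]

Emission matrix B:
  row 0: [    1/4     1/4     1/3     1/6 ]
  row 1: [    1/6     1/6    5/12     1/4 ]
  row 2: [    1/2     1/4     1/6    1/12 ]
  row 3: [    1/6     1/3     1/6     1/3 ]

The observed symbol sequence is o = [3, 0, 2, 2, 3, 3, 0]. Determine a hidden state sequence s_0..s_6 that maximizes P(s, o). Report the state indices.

path = [1, 2, 1, 0, 3, 3, 2]

t=0: δ = [4.167e-02, 8.333e-02, 1.389e-02, 8.333e-02]  (obs o_0=3)
t=1: δ = [5.208e-03, 2.315e-03, 2.431e-02, 3.472e-03]  ψ = [1, 3, 1, 3]  (obs o_1=0)
t=2: δ = [6.752e-04, 3.376e-03, 1.350e-03, 1.013e-03]  ψ = [2, 2, 2, 2]  (obs o_2=2)
t=3: δ = [2.813e-04, 1.875e-04, 3.282e-04, 5.626e-05]  ψ = [1, 2, 1, 2]  (obs o_3=2)
t=4: δ = [1.172e-05, 2.735e-05, 9.117e-06, 3.907e-05]  ψ = [0, 2, 1, 0]  (obs o_4=3)
t=5: δ = [1.628e-06, 1.628e-06, 1.330e-06, 3.256e-06]  ψ = [3, 3, 1, 3]  (obs o_5=3)
t=6: δ = [2.035e-07, 9.044e-08, 5.427e-07, 1.357e-07]  ψ = [3, 3, 3, 3]  (obs o_6=0)
backtrack: best end state = 2; path = [1, 2, 1, 0, 3, 3, 2]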